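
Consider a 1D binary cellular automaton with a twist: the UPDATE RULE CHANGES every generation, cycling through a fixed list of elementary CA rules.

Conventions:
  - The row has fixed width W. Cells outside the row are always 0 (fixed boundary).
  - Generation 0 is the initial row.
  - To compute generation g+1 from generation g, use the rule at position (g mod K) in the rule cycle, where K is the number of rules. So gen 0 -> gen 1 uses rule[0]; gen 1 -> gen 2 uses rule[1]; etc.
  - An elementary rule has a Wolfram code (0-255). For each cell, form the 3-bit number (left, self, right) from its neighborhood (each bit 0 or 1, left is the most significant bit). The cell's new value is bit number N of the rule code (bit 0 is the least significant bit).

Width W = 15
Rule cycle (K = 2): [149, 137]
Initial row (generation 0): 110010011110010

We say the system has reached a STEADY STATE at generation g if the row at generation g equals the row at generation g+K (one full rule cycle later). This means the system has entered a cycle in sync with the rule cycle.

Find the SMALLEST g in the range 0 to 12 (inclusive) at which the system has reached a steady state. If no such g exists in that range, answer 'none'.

Gen 0: 110010011110010
Gen 1 (rule 149): 001011001101011
Gen 2 (rule 137): 100010001000010
Gen 3 (rule 149): 111011101111011
Gen 4 (rule 137): 110011001110010
Gen 5 (rule 149): 001000100101011
Gen 6 (rule 137): 100010000000010
Gen 7 (rule 149): 111011111111011
Gen 8 (rule 137): 110011111110010
Gen 9 (rule 149): 001001111101011
Gen 10 (rule 137): 100001111000010
Gen 11 (rule 149): 111100110111011
Gen 12 (rule 137): 111000100110010
Gen 13 (rule 149): 010110110001011
Gen 14 (rule 137): 000100100100010

Answer: none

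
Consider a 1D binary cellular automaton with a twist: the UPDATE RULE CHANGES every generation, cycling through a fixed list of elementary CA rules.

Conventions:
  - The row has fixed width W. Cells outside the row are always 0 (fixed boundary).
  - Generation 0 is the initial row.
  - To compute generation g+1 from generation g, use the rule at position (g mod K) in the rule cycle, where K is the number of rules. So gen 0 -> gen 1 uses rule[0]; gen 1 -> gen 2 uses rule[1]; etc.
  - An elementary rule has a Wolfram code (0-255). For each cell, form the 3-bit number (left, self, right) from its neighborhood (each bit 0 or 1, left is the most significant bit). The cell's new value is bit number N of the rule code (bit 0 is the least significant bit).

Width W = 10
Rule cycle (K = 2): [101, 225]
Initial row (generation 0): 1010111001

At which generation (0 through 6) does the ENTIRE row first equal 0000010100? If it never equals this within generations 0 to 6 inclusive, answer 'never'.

Answer: 6

Derivation:
Gen 0: 1010111001
Gen 1 (rule 101): 1111001001
Gen 2 (rule 225): 0111000000
Gen 3 (rule 101): 0001011111
Gen 4 (rule 225): 1100101111
Gen 5 (rule 101): 0100110001
Gen 6 (rule 225): 0000010100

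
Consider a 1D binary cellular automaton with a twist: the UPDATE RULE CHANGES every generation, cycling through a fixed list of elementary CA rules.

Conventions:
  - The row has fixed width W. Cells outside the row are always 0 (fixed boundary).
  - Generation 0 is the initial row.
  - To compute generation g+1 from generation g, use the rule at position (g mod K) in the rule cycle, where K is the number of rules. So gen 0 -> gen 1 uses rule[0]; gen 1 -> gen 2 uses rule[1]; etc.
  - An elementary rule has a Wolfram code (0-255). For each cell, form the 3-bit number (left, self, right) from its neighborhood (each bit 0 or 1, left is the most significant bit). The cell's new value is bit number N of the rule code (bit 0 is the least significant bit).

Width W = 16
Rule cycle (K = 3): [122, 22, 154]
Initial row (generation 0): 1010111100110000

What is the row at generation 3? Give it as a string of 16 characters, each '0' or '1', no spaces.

Answer: 1010110100001010

Derivation:
Gen 0: 1010111100110000
Gen 1 (rule 122): 0101100111111000
Gen 2 (rule 22): 1100011000000100
Gen 3 (rule 154): 1010110100001010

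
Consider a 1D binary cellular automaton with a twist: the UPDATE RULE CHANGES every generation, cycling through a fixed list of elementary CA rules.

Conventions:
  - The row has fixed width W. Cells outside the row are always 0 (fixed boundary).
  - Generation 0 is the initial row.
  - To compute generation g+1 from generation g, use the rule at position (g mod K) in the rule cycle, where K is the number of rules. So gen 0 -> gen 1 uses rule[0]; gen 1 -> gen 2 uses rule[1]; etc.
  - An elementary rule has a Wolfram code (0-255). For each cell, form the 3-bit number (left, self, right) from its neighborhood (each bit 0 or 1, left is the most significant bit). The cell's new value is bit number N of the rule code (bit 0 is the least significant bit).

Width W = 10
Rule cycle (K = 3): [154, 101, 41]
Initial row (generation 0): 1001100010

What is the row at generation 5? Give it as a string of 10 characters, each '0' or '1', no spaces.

Answer: 1010101111

Derivation:
Gen 0: 1001100010
Gen 1 (rule 154): 0111010101
Gen 2 (rule 101): 0001111111
Gen 3 (rule 41): 1101000000
Gen 4 (rule 154): 1000100000
Gen 5 (rule 101): 1010101111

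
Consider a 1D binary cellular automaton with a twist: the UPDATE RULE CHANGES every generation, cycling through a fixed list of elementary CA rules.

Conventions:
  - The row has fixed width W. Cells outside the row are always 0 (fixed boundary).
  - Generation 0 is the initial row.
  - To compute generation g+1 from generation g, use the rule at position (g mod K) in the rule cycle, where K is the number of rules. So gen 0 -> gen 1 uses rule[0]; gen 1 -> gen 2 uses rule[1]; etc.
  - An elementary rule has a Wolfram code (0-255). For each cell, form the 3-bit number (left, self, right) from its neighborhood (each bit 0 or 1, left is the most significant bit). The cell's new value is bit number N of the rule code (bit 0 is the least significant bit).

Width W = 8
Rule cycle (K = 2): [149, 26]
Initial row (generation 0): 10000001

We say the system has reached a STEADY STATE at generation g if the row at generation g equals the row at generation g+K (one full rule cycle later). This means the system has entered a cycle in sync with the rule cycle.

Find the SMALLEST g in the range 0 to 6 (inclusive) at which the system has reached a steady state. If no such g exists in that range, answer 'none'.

Answer: 2

Derivation:
Gen 0: 10000001
Gen 1 (rule 149): 11111101
Gen 2 (rule 26): 10000000
Gen 3 (rule 149): 11111111
Gen 4 (rule 26): 10000000
Gen 5 (rule 149): 11111111
Gen 6 (rule 26): 10000000
Gen 7 (rule 149): 11111111
Gen 8 (rule 26): 10000000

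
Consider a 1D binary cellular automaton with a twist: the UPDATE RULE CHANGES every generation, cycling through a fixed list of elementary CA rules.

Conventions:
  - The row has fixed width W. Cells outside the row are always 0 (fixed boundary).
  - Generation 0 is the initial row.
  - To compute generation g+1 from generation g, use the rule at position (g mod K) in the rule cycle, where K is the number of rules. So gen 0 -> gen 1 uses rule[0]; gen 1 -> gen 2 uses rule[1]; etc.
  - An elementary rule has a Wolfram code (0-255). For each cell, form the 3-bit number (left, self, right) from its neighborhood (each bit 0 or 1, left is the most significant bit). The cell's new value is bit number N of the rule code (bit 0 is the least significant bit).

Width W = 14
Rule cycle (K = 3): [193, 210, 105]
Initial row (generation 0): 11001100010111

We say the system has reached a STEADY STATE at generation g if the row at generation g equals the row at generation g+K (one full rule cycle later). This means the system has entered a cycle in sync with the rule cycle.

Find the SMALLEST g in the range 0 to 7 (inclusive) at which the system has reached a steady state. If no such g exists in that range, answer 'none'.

Answer: none

Derivation:
Gen 0: 11001100010111
Gen 1 (rule 193): 01000101000011
Gen 2 (rule 210): 10101000100101
Gen 3 (rule 105): 01010010000010
Gen 4 (rule 193): 00000000111000
Gen 5 (rule 210): 00000001011100
Gen 6 (rule 105): 11111100110101
Gen 7 (rule 193): 01111100010000
Gen 8 (rule 210): 10111110101000
Gen 9 (rule 105): 01100011010011
Gen 10 (rule 193): 00101001000001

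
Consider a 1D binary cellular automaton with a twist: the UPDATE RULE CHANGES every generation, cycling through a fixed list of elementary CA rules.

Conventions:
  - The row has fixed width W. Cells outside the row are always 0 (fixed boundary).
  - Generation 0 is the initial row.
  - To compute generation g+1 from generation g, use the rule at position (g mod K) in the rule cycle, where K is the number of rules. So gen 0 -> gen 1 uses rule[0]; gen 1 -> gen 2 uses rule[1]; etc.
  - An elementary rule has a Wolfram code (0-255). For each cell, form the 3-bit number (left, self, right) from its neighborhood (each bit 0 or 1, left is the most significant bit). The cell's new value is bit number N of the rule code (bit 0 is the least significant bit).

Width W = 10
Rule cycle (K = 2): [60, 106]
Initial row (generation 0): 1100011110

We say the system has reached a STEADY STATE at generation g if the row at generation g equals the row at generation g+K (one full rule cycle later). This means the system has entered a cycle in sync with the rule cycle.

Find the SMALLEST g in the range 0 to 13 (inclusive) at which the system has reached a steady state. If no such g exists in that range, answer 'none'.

Gen 0: 1100011110
Gen 1 (rule 60): 1010010001
Gen 2 (rule 106): 0100100010
Gen 3 (rule 60): 0110110011
Gen 4 (rule 106): 1111110111
Gen 5 (rule 60): 1000001100
Gen 6 (rule 106): 0000011100
Gen 7 (rule 60): 0000010010
Gen 8 (rule 106): 0000100100
Gen 9 (rule 60): 0000110110
Gen 10 (rule 106): 0001111110
Gen 11 (rule 60): 0001000001
Gen 12 (rule 106): 0010000010
Gen 13 (rule 60): 0011000011
Gen 14 (rule 106): 0111000111
Gen 15 (rule 60): 0100100100

Answer: none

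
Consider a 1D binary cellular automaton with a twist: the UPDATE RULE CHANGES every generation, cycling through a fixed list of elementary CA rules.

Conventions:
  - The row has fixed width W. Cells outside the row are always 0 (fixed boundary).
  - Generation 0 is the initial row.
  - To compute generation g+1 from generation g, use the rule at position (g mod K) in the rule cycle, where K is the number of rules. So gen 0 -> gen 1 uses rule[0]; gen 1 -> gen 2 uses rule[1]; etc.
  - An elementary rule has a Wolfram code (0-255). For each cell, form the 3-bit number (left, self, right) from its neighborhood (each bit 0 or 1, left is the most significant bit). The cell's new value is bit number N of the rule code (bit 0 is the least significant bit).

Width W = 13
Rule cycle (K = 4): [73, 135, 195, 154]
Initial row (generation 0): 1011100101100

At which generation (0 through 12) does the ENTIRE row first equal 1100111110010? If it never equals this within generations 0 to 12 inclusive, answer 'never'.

Gen 0: 1011100101100
Gen 1 (rule 73): 0010100001101
Gen 2 (rule 135): 1110101110001
Gen 3 (rule 195): 0110000110110
Gen 4 (rule 154): 1101001100101
Gen 5 (rule 73): 1100001100000
Gen 6 (rule 135): 0001110001111
Gen 7 (rule 195): 1110110110111
Gen 8 (rule 154): 1100100100110
Gen 9 (rule 73): 1100000000110
Gen 10 (rule 135): 0001111111000
Gen 11 (rule 195): 1110111111011
Gen 12 (rule 154): 1100111110010

Answer: 12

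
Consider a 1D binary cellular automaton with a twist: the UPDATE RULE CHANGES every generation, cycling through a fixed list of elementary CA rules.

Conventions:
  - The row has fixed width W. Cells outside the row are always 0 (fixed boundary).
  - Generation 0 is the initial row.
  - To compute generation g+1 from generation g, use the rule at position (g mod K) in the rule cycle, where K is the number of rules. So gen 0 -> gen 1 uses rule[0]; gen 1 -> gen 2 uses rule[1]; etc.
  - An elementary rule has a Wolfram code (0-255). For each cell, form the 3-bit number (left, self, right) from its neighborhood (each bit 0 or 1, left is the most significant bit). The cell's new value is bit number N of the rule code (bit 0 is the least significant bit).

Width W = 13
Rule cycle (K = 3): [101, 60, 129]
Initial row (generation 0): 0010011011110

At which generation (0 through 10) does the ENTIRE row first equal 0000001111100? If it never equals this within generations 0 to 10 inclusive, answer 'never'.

Answer: 9

Derivation:
Gen 0: 0010011011110
Gen 1 (rule 101): 1010001100010
Gen 2 (rule 60): 1111001010011
Gen 3 (rule 129): 0110000000000
Gen 4 (rule 101): 0010111111111
Gen 5 (rule 60): 0011100000000
Gen 6 (rule 129): 1001001111111
Gen 7 (rule 101): 1001000000001
Gen 8 (rule 60): 1101100000001
Gen 9 (rule 129): 0000001111100
Gen 10 (rule 101): 1111100000101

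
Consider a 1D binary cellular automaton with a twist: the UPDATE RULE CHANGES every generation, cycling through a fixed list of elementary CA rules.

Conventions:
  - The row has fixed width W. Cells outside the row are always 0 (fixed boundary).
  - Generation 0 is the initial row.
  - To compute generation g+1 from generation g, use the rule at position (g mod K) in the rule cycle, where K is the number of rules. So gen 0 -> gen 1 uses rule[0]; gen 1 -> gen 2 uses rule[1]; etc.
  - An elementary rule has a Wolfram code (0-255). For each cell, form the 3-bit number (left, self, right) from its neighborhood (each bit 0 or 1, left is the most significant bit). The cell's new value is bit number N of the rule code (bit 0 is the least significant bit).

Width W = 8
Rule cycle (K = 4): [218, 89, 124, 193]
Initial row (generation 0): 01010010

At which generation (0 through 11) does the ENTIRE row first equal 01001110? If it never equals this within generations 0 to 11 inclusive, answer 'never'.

Answer: 9

Derivation:
Gen 0: 01010010
Gen 1 (rule 218): 10001101
Gen 2 (rule 89): 01101100
Gen 3 (rule 124): 01111110
Gen 4 (rule 193): 00111110
Gen 5 (rule 218): 01111111
Gen 6 (rule 89): 01000001
Gen 7 (rule 124): 01100001
Gen 8 (rule 193): 00101100
Gen 9 (rule 218): 01001110
Gen 10 (rule 89): 00101011
Gen 11 (rule 124): 00111111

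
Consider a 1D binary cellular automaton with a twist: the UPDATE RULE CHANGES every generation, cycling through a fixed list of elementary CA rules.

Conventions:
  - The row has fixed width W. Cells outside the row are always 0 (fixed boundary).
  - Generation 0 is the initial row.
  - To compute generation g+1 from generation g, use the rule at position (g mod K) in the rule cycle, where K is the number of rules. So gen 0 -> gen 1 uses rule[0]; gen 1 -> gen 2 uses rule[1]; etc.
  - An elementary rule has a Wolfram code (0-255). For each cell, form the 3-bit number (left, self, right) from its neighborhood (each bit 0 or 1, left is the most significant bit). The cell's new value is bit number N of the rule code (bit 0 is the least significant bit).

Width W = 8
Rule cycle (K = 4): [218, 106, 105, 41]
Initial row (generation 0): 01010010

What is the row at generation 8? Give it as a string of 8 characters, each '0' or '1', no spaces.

Gen 0: 01010010
Gen 1 (rule 218): 10001101
Gen 2 (rule 106): 00011110
Gen 3 (rule 105): 11010010
Gen 4 (rule 41): 10100000
Gen 5 (rule 218): 00010000
Gen 6 (rule 106): 00100000
Gen 7 (rule 105): 10001111
Gen 8 (rule 41): 00101000

Answer: 00101000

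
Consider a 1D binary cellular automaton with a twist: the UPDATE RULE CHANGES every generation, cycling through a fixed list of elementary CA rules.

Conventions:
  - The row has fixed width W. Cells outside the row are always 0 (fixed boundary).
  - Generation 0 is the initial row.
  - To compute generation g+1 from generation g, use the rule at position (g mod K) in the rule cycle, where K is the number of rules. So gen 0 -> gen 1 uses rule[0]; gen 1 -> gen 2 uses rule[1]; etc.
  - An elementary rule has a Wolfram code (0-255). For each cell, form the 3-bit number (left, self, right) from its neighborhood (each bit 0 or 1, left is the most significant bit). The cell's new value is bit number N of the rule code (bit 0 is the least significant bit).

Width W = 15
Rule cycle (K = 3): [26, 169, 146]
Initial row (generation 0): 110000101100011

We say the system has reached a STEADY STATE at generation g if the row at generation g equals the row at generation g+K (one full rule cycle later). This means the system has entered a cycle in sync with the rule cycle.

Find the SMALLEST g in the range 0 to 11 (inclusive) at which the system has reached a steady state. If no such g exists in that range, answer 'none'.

Answer: none

Derivation:
Gen 0: 110000101100011
Gen 1 (rule 26): 101001001010110
Gen 2 (rule 169): 010000000101100
Gen 3 (rule 146): 101000001000010
Gen 4 (rule 26): 000100010100101
Gen 5 (rule 169): 110001001000010
Gen 6 (rule 146): 001010110100101
Gen 7 (rule 26): 010000100011000
Gen 8 (rule 169): 000110001010011
Gen 9 (rule 146): 001001010001100
Gen 10 (rule 26): 010110001011010
Gen 11 (rule 169): 001100100110100
Gen 12 (rule 146): 010011011000010
Gen 13 (rule 26): 101110010100101
Gen 14 (rule 169): 011100001000010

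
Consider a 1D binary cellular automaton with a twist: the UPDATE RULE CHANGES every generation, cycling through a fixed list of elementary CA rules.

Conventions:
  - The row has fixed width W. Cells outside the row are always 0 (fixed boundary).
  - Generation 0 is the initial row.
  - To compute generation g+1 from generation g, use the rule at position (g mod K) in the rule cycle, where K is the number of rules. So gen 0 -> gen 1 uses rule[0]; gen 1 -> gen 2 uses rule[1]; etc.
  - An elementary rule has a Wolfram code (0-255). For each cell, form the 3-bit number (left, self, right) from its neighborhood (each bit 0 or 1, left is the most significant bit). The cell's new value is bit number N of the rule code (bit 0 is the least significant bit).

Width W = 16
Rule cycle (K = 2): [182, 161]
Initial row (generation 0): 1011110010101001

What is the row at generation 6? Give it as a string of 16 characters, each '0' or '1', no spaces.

Answer: 0010010101001010

Derivation:
Gen 0: 1011110010101001
Gen 1 (rule 182): 1101101111111111
Gen 2 (rule 161): 0010010111111110
Gen 3 (rule 182): 0111111011111101
Gen 4 (rule 161): 0011110101111010
Gen 5 (rule 182): 0101101110110111
Gen 6 (rule 161): 0010010101001010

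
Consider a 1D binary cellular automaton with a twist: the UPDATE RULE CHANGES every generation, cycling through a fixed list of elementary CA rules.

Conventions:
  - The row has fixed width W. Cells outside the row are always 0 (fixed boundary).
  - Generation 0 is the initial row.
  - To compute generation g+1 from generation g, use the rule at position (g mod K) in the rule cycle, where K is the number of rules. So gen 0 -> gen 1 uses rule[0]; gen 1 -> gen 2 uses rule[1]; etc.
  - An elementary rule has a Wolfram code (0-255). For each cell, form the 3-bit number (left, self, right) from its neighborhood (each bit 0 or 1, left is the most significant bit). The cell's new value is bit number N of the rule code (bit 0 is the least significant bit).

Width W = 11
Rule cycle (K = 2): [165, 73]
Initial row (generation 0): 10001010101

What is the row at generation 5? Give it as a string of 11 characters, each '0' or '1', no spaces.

Answer: 11101011101

Derivation:
Gen 0: 10001010101
Gen 1 (rule 165): 10101111111
Gen 2 (rule 73): 00001000001
Gen 3 (rule 165): 11101011101
Gen 4 (rule 73): 10100010100
Gen 5 (rule 165): 11101011101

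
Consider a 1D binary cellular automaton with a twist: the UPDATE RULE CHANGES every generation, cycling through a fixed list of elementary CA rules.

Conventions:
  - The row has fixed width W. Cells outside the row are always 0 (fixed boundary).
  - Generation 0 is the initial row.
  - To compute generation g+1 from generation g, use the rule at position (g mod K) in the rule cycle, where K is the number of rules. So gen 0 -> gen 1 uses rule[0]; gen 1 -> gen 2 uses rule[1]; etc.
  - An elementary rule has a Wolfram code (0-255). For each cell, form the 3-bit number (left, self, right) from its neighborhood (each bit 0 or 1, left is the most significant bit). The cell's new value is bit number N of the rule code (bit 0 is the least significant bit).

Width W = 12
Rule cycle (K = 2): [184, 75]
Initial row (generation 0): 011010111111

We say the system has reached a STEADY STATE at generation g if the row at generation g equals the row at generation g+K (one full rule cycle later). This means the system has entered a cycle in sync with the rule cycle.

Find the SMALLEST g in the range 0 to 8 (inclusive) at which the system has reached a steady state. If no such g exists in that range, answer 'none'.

Answer: none

Derivation:
Gen 0: 011010111111
Gen 1 (rule 184): 010101111110
Gen 2 (rule 75): 100001000010
Gen 3 (rule 184): 010000100001
Gen 4 (rule 75): 100111001110
Gen 5 (rule 184): 010110101101
Gen 6 (rule 75): 100110001100
Gen 7 (rule 184): 010101001010
Gen 8 (rule 75): 100000010000
Gen 9 (rule 184): 010000001000
Gen 10 (rule 75): 100111110011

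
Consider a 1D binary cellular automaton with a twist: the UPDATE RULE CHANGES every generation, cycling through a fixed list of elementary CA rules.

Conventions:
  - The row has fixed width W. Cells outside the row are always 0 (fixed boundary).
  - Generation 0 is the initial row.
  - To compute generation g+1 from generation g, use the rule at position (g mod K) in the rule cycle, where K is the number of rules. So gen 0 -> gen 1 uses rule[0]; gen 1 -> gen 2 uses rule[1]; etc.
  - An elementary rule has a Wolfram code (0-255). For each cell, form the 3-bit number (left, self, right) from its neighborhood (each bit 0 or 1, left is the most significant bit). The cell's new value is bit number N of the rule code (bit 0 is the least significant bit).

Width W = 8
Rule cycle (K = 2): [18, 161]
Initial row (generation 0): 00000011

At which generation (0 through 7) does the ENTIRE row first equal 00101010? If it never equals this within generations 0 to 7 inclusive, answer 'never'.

Answer: 7

Derivation:
Gen 0: 00000011
Gen 1 (rule 18): 00000100
Gen 2 (rule 161): 11110001
Gen 3 (rule 18): 00001010
Gen 4 (rule 161): 11100100
Gen 5 (rule 18): 00011010
Gen 6 (rule 161): 11000100
Gen 7 (rule 18): 00101010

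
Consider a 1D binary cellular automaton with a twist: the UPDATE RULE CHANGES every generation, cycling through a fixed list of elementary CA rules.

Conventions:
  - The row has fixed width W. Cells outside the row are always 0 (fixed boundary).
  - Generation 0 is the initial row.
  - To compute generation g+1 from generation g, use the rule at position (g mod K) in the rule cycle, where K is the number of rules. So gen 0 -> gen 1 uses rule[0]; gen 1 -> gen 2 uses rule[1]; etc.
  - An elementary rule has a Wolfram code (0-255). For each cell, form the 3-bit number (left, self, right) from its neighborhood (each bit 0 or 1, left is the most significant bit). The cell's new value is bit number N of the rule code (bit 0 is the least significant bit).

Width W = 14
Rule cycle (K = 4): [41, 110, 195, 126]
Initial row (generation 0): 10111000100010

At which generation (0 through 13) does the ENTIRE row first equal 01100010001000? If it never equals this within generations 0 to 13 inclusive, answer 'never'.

Gen 0: 10111000100010
Gen 1 (rule 41): 01100010001000
Gen 2 (rule 110): 11100110011000
Gen 3 (rule 195): 01101010101011
Gen 4 (rule 126): 11111111111111
Gen 5 (rule 41): 10000000000000
Gen 6 (rule 110): 10000000000000
Gen 7 (rule 195): 00111111111111
Gen 8 (rule 126): 01100000000001
Gen 9 (rule 41): 01001111111100
Gen 10 (rule 110): 11011000000100
Gen 11 (rule 195): 01001011111001
Gen 12 (rule 126): 11111110001111
Gen 13 (rule 41): 10000000101000

Answer: 1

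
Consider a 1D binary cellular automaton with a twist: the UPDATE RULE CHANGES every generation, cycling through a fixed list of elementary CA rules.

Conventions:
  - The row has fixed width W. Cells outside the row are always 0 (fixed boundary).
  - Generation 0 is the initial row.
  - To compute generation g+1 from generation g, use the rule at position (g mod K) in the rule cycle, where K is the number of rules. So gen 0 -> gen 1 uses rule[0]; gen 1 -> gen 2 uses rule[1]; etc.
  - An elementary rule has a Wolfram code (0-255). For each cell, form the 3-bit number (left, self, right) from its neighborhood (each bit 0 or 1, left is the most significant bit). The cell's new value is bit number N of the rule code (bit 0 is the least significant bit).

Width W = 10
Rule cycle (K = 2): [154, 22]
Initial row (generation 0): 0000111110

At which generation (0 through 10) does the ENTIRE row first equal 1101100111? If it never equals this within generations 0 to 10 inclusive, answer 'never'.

Answer: 4

Derivation:
Gen 0: 0000111110
Gen 1 (rule 154): 0001111101
Gen 2 (rule 22): 0010000001
Gen 3 (rule 154): 0101000010
Gen 4 (rule 22): 1101100111
Gen 5 (rule 154): 1001011110
Gen 6 (rule 22): 1111000001
Gen 7 (rule 154): 1110100010
Gen 8 (rule 22): 0000110111
Gen 9 (rule 154): 0001100110
Gen 10 (rule 22): 0010011001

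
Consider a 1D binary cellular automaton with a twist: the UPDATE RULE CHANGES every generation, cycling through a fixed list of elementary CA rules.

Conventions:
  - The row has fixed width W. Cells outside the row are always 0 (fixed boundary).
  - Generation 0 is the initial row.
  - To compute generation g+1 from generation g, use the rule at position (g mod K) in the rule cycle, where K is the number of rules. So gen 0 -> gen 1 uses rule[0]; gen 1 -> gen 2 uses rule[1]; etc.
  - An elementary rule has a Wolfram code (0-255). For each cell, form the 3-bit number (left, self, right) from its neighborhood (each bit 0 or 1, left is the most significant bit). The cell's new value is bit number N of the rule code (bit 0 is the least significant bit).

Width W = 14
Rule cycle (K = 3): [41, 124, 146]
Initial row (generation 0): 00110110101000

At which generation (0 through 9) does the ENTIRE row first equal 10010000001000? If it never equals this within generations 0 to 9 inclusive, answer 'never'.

Answer: 6

Derivation:
Gen 0: 00110110101000
Gen 1 (rule 41): 10101101010011
Gen 2 (rule 124): 11111111111011
Gen 3 (rule 146): 01111111110000
Gen 4 (rule 41): 01000000000111
Gen 5 (rule 124): 01100000000101
Gen 6 (rule 146): 10010000001000
Gen 7 (rule 41): 00000111100011
Gen 8 (rule 124): 00000100110011
Gen 9 (rule 146): 00001011001100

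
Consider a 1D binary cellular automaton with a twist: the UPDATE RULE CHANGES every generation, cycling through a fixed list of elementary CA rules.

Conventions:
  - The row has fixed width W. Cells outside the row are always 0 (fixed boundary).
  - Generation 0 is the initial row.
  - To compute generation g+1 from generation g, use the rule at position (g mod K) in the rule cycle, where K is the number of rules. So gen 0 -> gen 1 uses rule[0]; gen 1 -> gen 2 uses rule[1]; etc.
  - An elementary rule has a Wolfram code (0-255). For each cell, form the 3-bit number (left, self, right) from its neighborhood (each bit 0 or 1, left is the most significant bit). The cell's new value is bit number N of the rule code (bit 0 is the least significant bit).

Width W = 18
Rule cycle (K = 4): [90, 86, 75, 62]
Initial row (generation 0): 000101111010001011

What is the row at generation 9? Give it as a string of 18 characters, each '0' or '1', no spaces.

Answer: 011100101010110010

Derivation:
Gen 0: 000101111010001011
Gen 1 (rule 90): 001001001001010011
Gen 2 (rule 86): 011111111111011101
Gen 3 (rule 75): 110000000001010100
Gen 4 (rule 62): 101000000011111110
Gen 5 (rule 90): 000100000110000011
Gen 6 (rule 86): 001110001011000101
Gen 7 (rule 75): 111010110011011000
Gen 8 (rule 62): 100111101110110100
Gen 9 (rule 90): 011100101010110010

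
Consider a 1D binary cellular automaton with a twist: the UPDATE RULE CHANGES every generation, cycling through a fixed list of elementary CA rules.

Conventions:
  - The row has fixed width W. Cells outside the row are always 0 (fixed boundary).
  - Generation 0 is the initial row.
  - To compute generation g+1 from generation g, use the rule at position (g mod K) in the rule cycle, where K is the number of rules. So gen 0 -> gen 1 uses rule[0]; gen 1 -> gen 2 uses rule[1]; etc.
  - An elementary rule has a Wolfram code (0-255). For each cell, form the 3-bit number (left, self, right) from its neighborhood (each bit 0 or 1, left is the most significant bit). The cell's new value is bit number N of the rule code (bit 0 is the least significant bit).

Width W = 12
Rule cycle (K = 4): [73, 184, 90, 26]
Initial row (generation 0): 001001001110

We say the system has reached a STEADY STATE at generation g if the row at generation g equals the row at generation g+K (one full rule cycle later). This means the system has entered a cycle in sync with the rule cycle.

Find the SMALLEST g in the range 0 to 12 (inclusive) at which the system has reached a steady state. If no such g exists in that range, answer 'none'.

Gen 0: 001001001110
Gen 1 (rule 73): 100000001010
Gen 2 (rule 184): 010000000101
Gen 3 (rule 90): 101000001000
Gen 4 (rule 26): 000100010100
Gen 5 (rule 73): 110001000001
Gen 6 (rule 184): 101000100000
Gen 7 (rule 90): 000101010000
Gen 8 (rule 26): 001000001000
Gen 9 (rule 73): 100011100011
Gen 10 (rule 184): 010011010010
Gen 11 (rule 90): 101111001101
Gen 12 (rule 26): 001000111000
Gen 13 (rule 73): 100010101011
Gen 14 (rule 184): 010001010110
Gen 15 (rule 90): 101010000111
Gen 16 (rule 26): 000001001100

Answer: none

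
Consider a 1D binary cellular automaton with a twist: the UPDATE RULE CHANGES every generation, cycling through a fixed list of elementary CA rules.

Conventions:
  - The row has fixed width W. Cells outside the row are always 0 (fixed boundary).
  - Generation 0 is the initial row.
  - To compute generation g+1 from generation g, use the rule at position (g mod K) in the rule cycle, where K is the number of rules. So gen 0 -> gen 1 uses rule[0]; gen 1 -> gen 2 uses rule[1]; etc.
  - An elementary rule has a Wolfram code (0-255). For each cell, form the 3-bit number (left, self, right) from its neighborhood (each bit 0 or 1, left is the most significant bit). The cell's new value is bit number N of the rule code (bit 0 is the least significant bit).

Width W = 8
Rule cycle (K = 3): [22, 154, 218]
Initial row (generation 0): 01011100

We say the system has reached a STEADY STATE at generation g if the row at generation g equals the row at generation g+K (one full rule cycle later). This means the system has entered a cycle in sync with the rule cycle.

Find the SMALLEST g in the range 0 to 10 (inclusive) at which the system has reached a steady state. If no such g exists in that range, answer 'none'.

Gen 0: 01011100
Gen 1 (rule 22): 11000010
Gen 2 (rule 154): 10100101
Gen 3 (rule 218): 00011000
Gen 4 (rule 22): 00100100
Gen 5 (rule 154): 01011010
Gen 6 (rule 218): 10011001
Gen 7 (rule 22): 11100111
Gen 8 (rule 154): 11011110
Gen 9 (rule 218): 11011111
Gen 10 (rule 22): 00000000
Gen 11 (rule 154): 00000000
Gen 12 (rule 218): 00000000
Gen 13 (rule 22): 00000000

Answer: 10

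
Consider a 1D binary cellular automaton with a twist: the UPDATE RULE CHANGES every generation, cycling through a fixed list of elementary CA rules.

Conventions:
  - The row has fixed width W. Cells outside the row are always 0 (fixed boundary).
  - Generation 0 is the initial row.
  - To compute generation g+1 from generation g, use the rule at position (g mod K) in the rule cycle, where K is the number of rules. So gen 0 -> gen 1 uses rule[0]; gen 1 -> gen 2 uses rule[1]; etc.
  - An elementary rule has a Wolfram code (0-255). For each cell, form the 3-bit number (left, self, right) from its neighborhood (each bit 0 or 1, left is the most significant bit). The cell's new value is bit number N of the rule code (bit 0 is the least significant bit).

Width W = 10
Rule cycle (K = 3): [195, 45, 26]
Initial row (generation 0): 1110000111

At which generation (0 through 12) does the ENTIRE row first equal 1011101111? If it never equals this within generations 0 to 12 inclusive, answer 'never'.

Answer: never

Derivation:
Gen 0: 1110000111
Gen 1 (rule 195): 0110111011
Gen 2 (rule 45): 0101100110
Gen 3 (rule 26): 1001011101
Gen 4 (rule 195): 0010001100
Gen 5 (rule 45): 1010101001
Gen 6 (rule 26): 0000000110
Gen 7 (rule 195): 1111111010
Gen 8 (rule 45): 1000000110
Gen 9 (rule 26): 0100001101
Gen 10 (rule 195): 1001110100
Gen 11 (rule 45): 1001001101
Gen 12 (rule 26): 0110111000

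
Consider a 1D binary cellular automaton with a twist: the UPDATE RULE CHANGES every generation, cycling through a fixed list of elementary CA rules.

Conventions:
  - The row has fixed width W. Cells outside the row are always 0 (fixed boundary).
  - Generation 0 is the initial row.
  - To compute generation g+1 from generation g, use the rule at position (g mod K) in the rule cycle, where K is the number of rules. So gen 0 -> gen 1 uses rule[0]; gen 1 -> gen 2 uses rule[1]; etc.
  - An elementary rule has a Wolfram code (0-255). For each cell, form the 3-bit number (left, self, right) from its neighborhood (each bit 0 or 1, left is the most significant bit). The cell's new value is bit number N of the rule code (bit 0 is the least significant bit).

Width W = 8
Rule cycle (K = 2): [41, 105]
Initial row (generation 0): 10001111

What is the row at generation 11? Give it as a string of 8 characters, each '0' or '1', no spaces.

Answer: 10000000

Derivation:
Gen 0: 10001111
Gen 1 (rule 41): 00101000
Gen 2 (rule 105): 10010011
Gen 3 (rule 41): 00000010
Gen 4 (rule 105): 11111000
Gen 5 (rule 41): 10000011
Gen 6 (rule 105): 00111011
Gen 7 (rule 41): 10100110
Gen 8 (rule 105): 01000110
Gen 9 (rule 41): 00010100
Gen 10 (rule 105): 11001001
Gen 11 (rule 41): 10000000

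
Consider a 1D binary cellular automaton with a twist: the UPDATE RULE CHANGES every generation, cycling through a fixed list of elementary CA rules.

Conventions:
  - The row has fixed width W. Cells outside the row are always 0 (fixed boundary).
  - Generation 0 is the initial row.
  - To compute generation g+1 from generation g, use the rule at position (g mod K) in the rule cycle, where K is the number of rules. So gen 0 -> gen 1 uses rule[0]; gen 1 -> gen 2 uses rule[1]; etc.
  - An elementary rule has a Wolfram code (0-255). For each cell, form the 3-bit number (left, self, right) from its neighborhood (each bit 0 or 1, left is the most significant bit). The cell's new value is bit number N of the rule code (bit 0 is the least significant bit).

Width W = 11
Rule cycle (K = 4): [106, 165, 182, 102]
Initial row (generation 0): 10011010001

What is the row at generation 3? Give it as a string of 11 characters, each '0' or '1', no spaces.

Gen 0: 10011010001
Gen 1 (rule 106): 00111100010
Gen 2 (rule 165): 10011001010
Gen 3 (rule 182): 11100111111

Answer: 11100111111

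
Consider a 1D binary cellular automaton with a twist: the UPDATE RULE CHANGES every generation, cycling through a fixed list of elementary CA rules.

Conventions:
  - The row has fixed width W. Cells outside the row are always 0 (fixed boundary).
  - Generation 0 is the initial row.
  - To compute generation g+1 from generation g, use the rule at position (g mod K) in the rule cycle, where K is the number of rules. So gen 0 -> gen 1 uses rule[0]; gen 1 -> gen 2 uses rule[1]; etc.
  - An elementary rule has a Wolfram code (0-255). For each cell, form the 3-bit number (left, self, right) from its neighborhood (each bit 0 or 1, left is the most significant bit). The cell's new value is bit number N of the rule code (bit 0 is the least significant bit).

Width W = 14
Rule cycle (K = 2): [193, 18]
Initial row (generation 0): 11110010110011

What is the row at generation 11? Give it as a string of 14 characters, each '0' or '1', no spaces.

Answer: 11111000100011

Derivation:
Gen 0: 11110010110011
Gen 1 (rule 193): 01110000010001
Gen 2 (rule 18): 10001000101010
Gen 3 (rule 193): 00100010000000
Gen 4 (rule 18): 01010101000000
Gen 5 (rule 193): 00000000011111
Gen 6 (rule 18): 00000000100000
Gen 7 (rule 193): 11111110001111
Gen 8 (rule 18): 00000001010000
Gen 9 (rule 193): 11111100000111
Gen 10 (rule 18): 00000010001000
Gen 11 (rule 193): 11111000100011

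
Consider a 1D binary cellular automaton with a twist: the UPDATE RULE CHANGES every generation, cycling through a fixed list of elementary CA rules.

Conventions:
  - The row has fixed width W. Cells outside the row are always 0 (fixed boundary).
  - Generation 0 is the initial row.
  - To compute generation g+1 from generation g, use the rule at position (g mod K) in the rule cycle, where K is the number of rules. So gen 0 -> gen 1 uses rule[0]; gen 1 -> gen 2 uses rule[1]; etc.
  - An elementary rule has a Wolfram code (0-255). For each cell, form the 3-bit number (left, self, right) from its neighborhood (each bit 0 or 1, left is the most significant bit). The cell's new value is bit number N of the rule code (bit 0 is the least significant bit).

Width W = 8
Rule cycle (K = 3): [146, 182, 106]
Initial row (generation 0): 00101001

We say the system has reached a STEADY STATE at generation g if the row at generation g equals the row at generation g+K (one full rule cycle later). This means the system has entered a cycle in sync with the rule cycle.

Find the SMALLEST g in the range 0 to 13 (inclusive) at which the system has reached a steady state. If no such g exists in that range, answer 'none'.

Answer: 10

Derivation:
Gen 0: 00101001
Gen 1 (rule 146): 01000110
Gen 2 (rule 182): 11101001
Gen 3 (rule 106): 10110010
Gen 4 (rule 146): 00001101
Gen 5 (rule 182): 00010011
Gen 6 (rule 106): 00100111
Gen 7 (rule 146): 01011010
Gen 8 (rule 182): 11100111
Gen 9 (rule 106): 10101101
Gen 10 (rule 146): 00000000
Gen 11 (rule 182): 00000000
Gen 12 (rule 106): 00000000
Gen 13 (rule 146): 00000000
Gen 14 (rule 182): 00000000
Gen 15 (rule 106): 00000000
Gen 16 (rule 146): 00000000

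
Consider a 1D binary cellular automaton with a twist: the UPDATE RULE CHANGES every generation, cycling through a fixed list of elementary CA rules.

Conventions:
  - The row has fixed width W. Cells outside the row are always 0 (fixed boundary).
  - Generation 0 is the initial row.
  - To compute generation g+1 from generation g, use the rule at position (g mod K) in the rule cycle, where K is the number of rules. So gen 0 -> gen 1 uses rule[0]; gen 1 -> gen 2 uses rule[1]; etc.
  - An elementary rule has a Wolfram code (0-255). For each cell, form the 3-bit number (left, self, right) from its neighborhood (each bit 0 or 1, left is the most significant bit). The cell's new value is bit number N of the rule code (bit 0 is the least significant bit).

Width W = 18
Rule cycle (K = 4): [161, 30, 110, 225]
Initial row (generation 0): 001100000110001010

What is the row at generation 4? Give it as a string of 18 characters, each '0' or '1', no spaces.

Gen 0: 001100000110001010
Gen 1 (rule 161): 100001110000100100
Gen 2 (rule 30): 110011001001111110
Gen 3 (rule 110): 110111011011000010
Gen 4 (rule 225): 011011101101011000

Answer: 011011101101011000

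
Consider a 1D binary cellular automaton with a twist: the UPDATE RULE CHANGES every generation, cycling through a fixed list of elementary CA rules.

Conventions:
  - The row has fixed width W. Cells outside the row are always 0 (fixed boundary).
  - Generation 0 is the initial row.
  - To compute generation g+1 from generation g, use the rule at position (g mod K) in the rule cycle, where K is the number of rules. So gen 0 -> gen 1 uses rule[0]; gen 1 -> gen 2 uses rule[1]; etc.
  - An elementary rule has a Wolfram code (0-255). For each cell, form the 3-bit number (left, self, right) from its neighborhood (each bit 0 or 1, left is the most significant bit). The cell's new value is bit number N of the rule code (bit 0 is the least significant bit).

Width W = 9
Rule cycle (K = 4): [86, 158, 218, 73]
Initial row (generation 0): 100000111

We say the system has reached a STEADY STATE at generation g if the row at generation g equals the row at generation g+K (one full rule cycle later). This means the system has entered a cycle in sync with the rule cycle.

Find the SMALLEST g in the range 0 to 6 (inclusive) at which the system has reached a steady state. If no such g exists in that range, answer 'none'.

Answer: none

Derivation:
Gen 0: 100000111
Gen 1 (rule 86): 110001001
Gen 2 (rule 158): 101011111
Gen 3 (rule 218): 000011111
Gen 4 (rule 73): 111010001
Gen 5 (rule 86): 001011011
Gen 6 (rule 158): 011010010
Gen 7 (rule 218): 111001101
Gen 8 (rule 73): 101001100
Gen 9 (rule 86): 101110110
Gen 10 (rule 158): 101100101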